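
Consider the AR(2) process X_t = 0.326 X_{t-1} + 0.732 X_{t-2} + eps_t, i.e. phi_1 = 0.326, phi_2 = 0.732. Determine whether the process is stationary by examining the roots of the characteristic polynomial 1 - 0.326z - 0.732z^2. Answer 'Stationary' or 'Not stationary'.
\text{Not stationary}

The AR(p) characteristic polynomial is P(z) = 1 - 0.326z - 0.732z^2.
Stationarity requires all roots to lie outside the unit circle, i.e. |z| > 1 for every root.
Set 1 + (-0.326) z + (-0.732) z^2 = 0, i.e. a z^2 + b z + c = 0 with a = -0.732, b = -0.326, c = 1.
Discriminant D = b^2 - 4ac = (-0.326)^2 - 4*(-0.732)*1 = 0.106276 - (-2.928) = 3.034276.
D >= 0, so the roots are real: z = (-b +/- sqrt(D)) / (2a) = (0.326 +/- 1.741917) / (-1.464).
  z_1 = (0.326 + 1.741917) / (-1.464) = -1.4125,   |z_1| = 1.4125.
  z_2 = (0.326 - 1.741917) / (-1.464) = 0.9672,   |z_2| = 0.9672.
Moduli of all roots: 1.4125, 0.9672.
All moduli strictly greater than 1? No.
Verdict: Not stationary.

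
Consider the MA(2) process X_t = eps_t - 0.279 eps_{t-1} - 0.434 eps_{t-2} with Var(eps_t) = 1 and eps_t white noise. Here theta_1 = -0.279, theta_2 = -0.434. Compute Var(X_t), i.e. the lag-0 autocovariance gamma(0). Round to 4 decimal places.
\gamma(0) = 1.2662

For an MA(q) process X_t = eps_t + sum_i theta_i eps_{t-i} with
Var(eps_t) = sigma^2, the variance is
  gamma(0) = sigma^2 * (1 + sum_i theta_i^2).
  sum_i theta_i^2 = (-0.279)^2 + (-0.434)^2 = 0.077841 + 0.188356 = 0.266197.
  gamma(0) = 1 * (1 + 0.266197) = 1 * 1.266197 = 1.266197, which rounds to 1.2662.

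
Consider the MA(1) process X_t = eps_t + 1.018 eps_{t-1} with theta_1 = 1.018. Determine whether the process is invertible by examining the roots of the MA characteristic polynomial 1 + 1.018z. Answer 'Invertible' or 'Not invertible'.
\text{Not invertible}

The MA(q) characteristic polynomial is P(z) = 1 + 1.018z.
Invertibility requires all roots to lie outside the unit circle, i.e. |z| > 1 for every root.
This is linear in z: 1 + (1.018) z = 0  =>  z = -1/(1.018) = -0.982318,  |z| = 0.982318.
Moduli of all roots: 0.9823.
All moduli strictly greater than 1? No.
Verdict: Not invertible.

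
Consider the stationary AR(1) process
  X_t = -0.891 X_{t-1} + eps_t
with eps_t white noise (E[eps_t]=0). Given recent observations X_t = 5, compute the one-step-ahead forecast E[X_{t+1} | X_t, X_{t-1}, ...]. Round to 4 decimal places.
E[X_{t+1} \mid \mathcal F_t] = -4.4550

For an AR(p) model X_t = c + sum_i phi_i X_{t-i} + eps_t, the
one-step-ahead conditional mean is
  E[X_{t+1} | X_t, ...] = c + sum_i phi_i X_{t+1-i}.
Substitute known values:
  E[X_{t+1} | ...] = (-0.891) * (5)
                   = -4.4550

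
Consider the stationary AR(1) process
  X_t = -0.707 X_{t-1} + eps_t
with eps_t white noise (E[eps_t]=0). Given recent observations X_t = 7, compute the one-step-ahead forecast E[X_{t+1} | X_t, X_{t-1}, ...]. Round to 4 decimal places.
E[X_{t+1} \mid \mathcal F_t] = -4.9490

For an AR(p) model X_t = c + sum_i phi_i X_{t-i} + eps_t, the
one-step-ahead conditional mean is
  E[X_{t+1} | X_t, ...] = c + sum_i phi_i X_{t+1-i}.
Substitute known values:
  E[X_{t+1} | ...] = (-0.707) * (7)
                   = -4.9490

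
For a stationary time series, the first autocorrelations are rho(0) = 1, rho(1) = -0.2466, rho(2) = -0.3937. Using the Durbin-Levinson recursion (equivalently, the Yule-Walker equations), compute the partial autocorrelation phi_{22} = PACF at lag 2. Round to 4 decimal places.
\phi_{22} = -0.4839

The PACF at lag k is phi_{kk}, the last component of the solution
to the Yule-Walker system G_k phi = r_k where
  (G_k)_{ij} = rho(|i - j|), (r_k)_i = rho(i), i,j = 1..k.
Equivalently, Durbin-Levinson gives phi_{kk} iteratively:
  phi_{11} = rho(1)
  phi_{kk} = [rho(k) - sum_{j=1..k-1} phi_{k-1,j} rho(k-j)]
            / [1 - sum_{j=1..k-1} phi_{k-1,j} rho(j)],
  phi_{k,j} = phi_{k-1,j} - phi_{kk} phi_{k-1,k-j},  j = 1..k-1.
Step k = 1:
  phi_11 = rho(1) = -0.2466.
Step k = 2:
  phi_22 = [rho(2) - phi_11 rho(1)] / [1 - phi_11 rho(1)] = [-0.3937 - (-0.2466)(-0.2466)] / [1 - (-0.2466)(-0.2466)]
         = -0.45451156 / 0.93918844 = -0.4839.
Therefore phi_{22} = -0.4839.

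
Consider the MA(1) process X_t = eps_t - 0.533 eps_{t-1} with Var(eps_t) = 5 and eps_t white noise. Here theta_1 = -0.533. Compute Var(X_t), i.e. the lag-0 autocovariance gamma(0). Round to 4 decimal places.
\gamma(0) = 6.4204

For an MA(q) process X_t = eps_t + sum_i theta_i eps_{t-i} with
Var(eps_t) = sigma^2, the variance is
  gamma(0) = sigma^2 * (1 + sum_i theta_i^2).
  sum_i theta_i^2 = (-0.533)^2 = 0.284089.
  gamma(0) = 5 * (1 + 0.284089) = 5 * 1.284089 = 6.420445, which rounds to 6.4204.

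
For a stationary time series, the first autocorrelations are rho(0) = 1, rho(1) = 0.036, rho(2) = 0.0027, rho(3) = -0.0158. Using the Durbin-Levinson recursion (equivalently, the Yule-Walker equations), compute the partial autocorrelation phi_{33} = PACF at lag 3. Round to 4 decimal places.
\phi_{33} = -0.0160

The PACF at lag k is phi_{kk}, the last component of the solution
to the Yule-Walker system G_k phi = r_k where
  (G_k)_{ij} = rho(|i - j|), (r_k)_i = rho(i), i,j = 1..k.
Equivalently, Durbin-Levinson gives phi_{kk} iteratively:
  phi_{11} = rho(1)
  phi_{kk} = [rho(k) - sum_{j=1..k-1} phi_{k-1,j} rho(k-j)]
            / [1 - sum_{j=1..k-1} phi_{k-1,j} rho(j)],
  phi_{k,j} = phi_{k-1,j} - phi_{kk} phi_{k-1,k-j},  j = 1..k-1.
Step k = 1:
  phi_11 = rho(1) = 0.036.
Step k = 2:
  phi_22 = [rho(2) - phi_11 rho(1)] / [1 - phi_11 rho(1)] = [0.0027 - (0.036)(0.036)] / [1 - (0.036)(0.036)]
         = 0.001404 / 0.998704 = 0.001406.
  Update: phi_21 = phi_11 - phi_22 phi_11 = 0.036 - (0.001406)(0.036) = 0.035949.
Step k = 3:
  phi_33 = [rho(3) - phi_21 rho(2) - phi_22 rho(1)] / [1 - phi_21 rho(1) - phi_22 rho(2)]
    numerator   = -0.0158 - (0.035949)(0.0027) - (0.001406)(0.036) = -0.01594767
    denominator = 1 - (0.035949)(0.036) - (0.001406)(0.0027) = 0.99870203
  phi_33 = -0.01594767 / 0.99870203 = -0.016.
Therefore phi_{33} = -0.0160.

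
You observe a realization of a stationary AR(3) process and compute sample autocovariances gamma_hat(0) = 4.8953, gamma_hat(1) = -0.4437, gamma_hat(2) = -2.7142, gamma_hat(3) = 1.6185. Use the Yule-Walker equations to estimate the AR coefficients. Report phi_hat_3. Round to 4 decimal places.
\hat\phi_{3} = 0.2980

The Yule-Walker equations for an AR(p) process read, in matrix form,
  Gamma_p phi = r_p,   with   (Gamma_p)_{ij} = gamma(|i - j|),
                       (r_p)_i = gamma(i),   i,j = 1..p.
Substitute the sample gammas (Toeplitz matrix and right-hand side of size 3):
  Gamma_p = [[4.8953, -0.4437, -2.7142], [-0.4437, 4.8953, -0.4437], [-2.7142, -0.4437, 4.8953]]
  r_p     = [-0.4437, -2.7142, 1.6185]
Written out (R1..R3):
  (R1) 4.8953 phi_1 - 0.4437 phi_2 - 2.7142 phi_3 = -0.4437
  (R2) -0.4437 phi_1 + 4.8953 phi_2 - 0.4437 phi_3 = -2.7142
  (R3) -2.7142 phi_1 - 0.4437 phi_2 + 4.8953 phi_3 = 1.6185
Gaussian elimination:
  R2 <- R2 - (-0.4437/4.8953) R1 = R2 - (-0.090638) R1:  4.855084 phi_2 - 0.68971 phi_3 = -2.754416
  R3 <- R3 - (-2.7142/4.8953) R1 = R3 - (-0.55445) R1:  -0.68971 phi_2 + 3.390411 phi_3 = 1.37249
  R3 <- R3 - (-0.68971/4.855084) R2 = R3 - (-0.142059) R2:  3.292432 phi_3 = 0.9812
Back-substitution:
  phi_hat_3 = 0.9812 / 3.292432 = 0.298017
  phi_hat_2 = (-2.754416 - (-0.68971)(0.298017)) / 4.855084 = -0.52499
  phi_hat_1 = (-0.4437 - (-0.4437)(-0.52499) - (-2.7142)(0.298017)) / 4.8953 = 0.027014
So phi_hat = [0.0270, -0.5250, 0.2980].
Therefore phi_hat_3 = 0.2980.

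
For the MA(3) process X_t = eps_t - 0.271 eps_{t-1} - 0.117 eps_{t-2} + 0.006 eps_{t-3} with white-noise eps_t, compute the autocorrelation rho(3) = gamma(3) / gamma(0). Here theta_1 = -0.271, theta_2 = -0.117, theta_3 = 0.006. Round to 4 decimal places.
\rho(3) = 0.0055

For an MA(q) process with theta_0 = 1, the autocovariance is
  gamma(k) = sigma^2 * sum_{i=0..q-k} theta_i * theta_{i+k},
and rho(k) = gamma(k) / gamma(0). Sigma^2 cancels.
  numerator   = (1)*(0.006) = 0.006.
  denominator = (1)^2 + (-0.271)^2 + (-0.117)^2 + (0.006)^2 = 1.087166.
  rho(3) = 0.006 / 1.087166 = 0.0055.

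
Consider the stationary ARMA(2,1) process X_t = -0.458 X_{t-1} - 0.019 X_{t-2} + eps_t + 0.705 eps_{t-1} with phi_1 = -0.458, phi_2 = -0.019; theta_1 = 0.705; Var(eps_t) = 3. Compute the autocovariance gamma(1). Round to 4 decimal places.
\gamma(1) = 0.6163

Multiply the model equation by X_{t-k} and take expectations. With theta_0 = psi_0 = 1 and psi_j the MA(infinity) weights, this gives
  gamma(k) - sum_i phi_i gamma(k-i) = c_k,
  c_k = sigma^2 * sum_{j=k..q} theta_j psi_{j-k}   (c_k = 0 for k > q),
using gamma(-m) = gamma(m).
psi-weights needed (psi_j = theta_j + sum_i phi_i psi_{j-i}):
  psi_1 = theta_1 + phi_1 = 0.705 + (-0.458) = 0.247
Right-hand sides:
  c_0 = sigma^2 (1 + theta_1 psi_1) = 3 * (1 + (0.705)(0.247)) = 3 * 1.174135 = 3.522405
  c_1 = sigma^2 theta_1 = 3 * (0.705) = 2.115
  c_2 = 0
Equations for k = 0, 1, 2 (AR order 2, c_2 = 0):
  (E0) gamma(0) = phi_1 gamma(1) + phi_2 gamma(2) + c_0
  (E1) gamma(1) = phi_1 gamma(0) + phi_2 gamma(1) + c_1
  (E2) gamma(2) = phi_1 gamma(1) + phi_2 gamma(0)
From (E1): gamma(1) = A gamma(0) + B with
  A = phi_1 / (1 - phi_2) = -0.458 / 1.019 = -0.44946,   B = c_1 / (1 - phi_2) = 2.115 / 1.019 = 2.075564.
Insert (E2) into (E0): gamma(0) (1 - phi_2^2) = phi_1 (1 + phi_2) gamma(1) + c_0.
  phi_1 (1 + phi_2) = (-0.458)(0.981) = -0.449298,   1 - phi_2^2 = 0.999639.
Replace gamma(1) by A gamma(0) + B and collect gamma(0):
  gamma(0) [0.999639 - (-0.449298)(-0.44946)] = (-0.449298)(2.075564) + 3.522405
  gamma(0) * 0.797697 = 2.589858
  gamma(0) = 2.589858 / 0.797697 = 3.246667.
  gamma(1) = A gamma(0) + B = (-0.44946)(3.246667) + (2.075564) = 0.616316.
Therefore gamma(1) = 0.6163 (to 4 decimal places).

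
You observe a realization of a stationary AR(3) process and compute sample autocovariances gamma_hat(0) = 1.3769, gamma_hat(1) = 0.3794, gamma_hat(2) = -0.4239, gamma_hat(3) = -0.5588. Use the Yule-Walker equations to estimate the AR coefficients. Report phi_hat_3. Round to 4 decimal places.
\hat\phi_{3} = -0.2241

The Yule-Walker equations for an AR(p) process read, in matrix form,
  Gamma_p phi = r_p,   with   (Gamma_p)_{ij} = gamma(|i - j|),
                       (r_p)_i = gamma(i),   i,j = 1..p.
Substitute the sample gammas (Toeplitz matrix and right-hand side of size 3):
  Gamma_p = [[1.3769, 0.3794, -0.4239], [0.3794, 1.3769, 0.3794], [-0.4239, 0.3794, 1.3769]]
  r_p     = [0.3794, -0.4239, -0.5588]
Written out (R1..R3):
  (R1) 1.3769 phi_1 + 0.3794 phi_2 - 0.4239 phi_3 = 0.3794
  (R2) 0.3794 phi_1 + 1.3769 phi_2 + 0.3794 phi_3 = -0.4239
  (R3) -0.4239 phi_1 + 0.3794 phi_2 + 1.3769 phi_3 = -0.5588
Gaussian elimination:
  R2 <- R2 - (0.3794/1.3769) R1 = R2 - (0.275547) R1:  1.272358 phi_2 + 0.496204 phi_3 = -0.528442
  R3 <- R3 - (-0.4239/1.3769) R1 = R3 - (-0.307865) R1:  0.496204 phi_2 + 1.246396 phi_3 = -0.441996
  R3 <- R3 - (0.496204/1.272358) R2 = R3 - (0.389988) R2:  1.052882 phi_3 = -0.23591
Back-substitution:
  phi_hat_3 = -0.23591 / 1.052882 = -0.224061
  phi_hat_2 = (-0.528442 - (0.496204)(-0.224061)) / 1.272358 = -0.327944
  phi_hat_1 = (0.3794 - (0.3794)(-0.327944) - (-0.4239)(-0.224061)) / 1.3769 = 0.29693
So phi_hat = [0.2969, -0.3279, -0.2241].
Therefore phi_hat_3 = -0.2241.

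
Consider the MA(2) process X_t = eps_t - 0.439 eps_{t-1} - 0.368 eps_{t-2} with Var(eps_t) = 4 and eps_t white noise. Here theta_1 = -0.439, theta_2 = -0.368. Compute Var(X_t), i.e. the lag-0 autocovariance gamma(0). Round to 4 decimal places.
\gamma(0) = 5.3126

For an MA(q) process X_t = eps_t + sum_i theta_i eps_{t-i} with
Var(eps_t) = sigma^2, the variance is
  gamma(0) = sigma^2 * (1 + sum_i theta_i^2).
  sum_i theta_i^2 = (-0.439)^2 + (-0.368)^2 = 0.192721 + 0.135424 = 0.328145.
  gamma(0) = 4 * (1 + 0.328145) = 4 * 1.328145 = 5.31258, which rounds to 5.3126.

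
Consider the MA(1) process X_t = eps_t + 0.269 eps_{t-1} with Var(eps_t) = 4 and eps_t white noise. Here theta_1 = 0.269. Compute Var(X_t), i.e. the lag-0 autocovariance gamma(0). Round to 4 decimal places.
\gamma(0) = 4.2894

For an MA(q) process X_t = eps_t + sum_i theta_i eps_{t-i} with
Var(eps_t) = sigma^2, the variance is
  gamma(0) = sigma^2 * (1 + sum_i theta_i^2).
  sum_i theta_i^2 = (0.269)^2 = 0.072361.
  gamma(0) = 4 * (1 + 0.072361) = 4 * 1.072361 = 4.289444, which rounds to 4.2894.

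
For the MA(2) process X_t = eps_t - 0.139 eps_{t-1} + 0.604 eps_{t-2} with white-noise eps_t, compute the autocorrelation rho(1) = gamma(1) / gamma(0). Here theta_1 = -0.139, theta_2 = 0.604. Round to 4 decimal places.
\rho(1) = -0.1611

For an MA(q) process with theta_0 = 1, the autocovariance is
  gamma(k) = sigma^2 * sum_{i=0..q-k} theta_i * theta_{i+k},
and rho(k) = gamma(k) / gamma(0). Sigma^2 cancels.
  numerator   = (1)*(-0.139) + (-0.139)*(0.604) = -0.222956.
  denominator = (1)^2 + (-0.139)^2 + (0.604)^2 = 1.384137.
  rho(1) = -0.222956 / 1.384137 = -0.1611.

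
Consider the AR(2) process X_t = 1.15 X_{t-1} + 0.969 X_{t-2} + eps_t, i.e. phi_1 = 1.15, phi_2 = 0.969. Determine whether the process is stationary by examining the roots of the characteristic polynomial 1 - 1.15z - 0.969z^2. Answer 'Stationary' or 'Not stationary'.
\text{Not stationary}

The AR(p) characteristic polynomial is P(z) = 1 - 1.15z - 0.969z^2.
Stationarity requires all roots to lie outside the unit circle, i.e. |z| > 1 for every root.
Set 1 + (-1.15) z + (-0.969) z^2 = 0, i.e. a z^2 + b z + c = 0 with a = -0.969, b = -1.15, c = 1.
Discriminant D = b^2 - 4ac = (-1.15)^2 - 4*(-0.969)*1 = 1.3225 - (-3.876) = 5.1985.
D >= 0, so the roots are real: z = (-b +/- sqrt(D)) / (2a) = (1.15 +/- 2.280022) / (-1.938).
  z_1 = (1.15 + 2.280022) / (-1.938) = -1.7699,   |z_1| = 1.7699.
  z_2 = (1.15 - 2.280022) / (-1.938) = 0.5831,   |z_2| = 0.5831.
Moduli of all roots: 1.7699, 0.5831.
All moduli strictly greater than 1? No.
Verdict: Not stationary.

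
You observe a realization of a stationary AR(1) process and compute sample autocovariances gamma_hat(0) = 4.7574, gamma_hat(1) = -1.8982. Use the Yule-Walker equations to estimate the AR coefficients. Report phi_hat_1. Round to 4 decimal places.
\hat\phi_{1} = -0.3990

The Yule-Walker equations for an AR(p) process read, in matrix form,
  Gamma_p phi = r_p,   with   (Gamma_p)_{ij} = gamma(|i - j|),
                       (r_p)_i = gamma(i),   i,j = 1..p.
Substitute the sample gammas (Toeplitz matrix and right-hand side of size 1):
  Gamma_p = [[4.7574]]
  r_p     = [-1.8982]
With p = 1 this is the single equation gamma(0) phi_1 = gamma(1):
  phi_hat_1 = gamma(1) / gamma(0) = -1.8982 / 4.7574 = -0.3990.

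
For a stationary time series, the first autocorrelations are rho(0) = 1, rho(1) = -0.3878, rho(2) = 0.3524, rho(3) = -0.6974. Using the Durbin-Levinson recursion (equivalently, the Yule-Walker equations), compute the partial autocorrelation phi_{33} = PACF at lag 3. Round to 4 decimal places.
\phi_{33} = -0.6250

The PACF at lag k is phi_{kk}, the last component of the solution
to the Yule-Walker system G_k phi = r_k where
  (G_k)_{ij} = rho(|i - j|), (r_k)_i = rho(i), i,j = 1..k.
Equivalently, Durbin-Levinson gives phi_{kk} iteratively:
  phi_{11} = rho(1)
  phi_{kk} = [rho(k) - sum_{j=1..k-1} phi_{k-1,j} rho(k-j)]
            / [1 - sum_{j=1..k-1} phi_{k-1,j} rho(j)],
  phi_{k,j} = phi_{k-1,j} - phi_{kk} phi_{k-1,k-j},  j = 1..k-1.
Step k = 1:
  phi_11 = rho(1) = -0.3878.
Step k = 2:
  phi_22 = [rho(2) - phi_11 rho(1)] / [1 - phi_11 rho(1)] = [0.3524 - (-0.3878)(-0.3878)] / [1 - (-0.3878)(-0.3878)]
         = 0.20201116 / 0.84961116 = 0.237769.
  Update: phi_21 = phi_11 - phi_22 phi_11 = -0.3878 - (0.237769)(-0.3878) = -0.295593.
Step k = 3:
  phi_33 = [rho(3) - phi_21 rho(2) - phi_22 rho(1)] / [1 - phi_21 rho(1) - phi_22 rho(2)]
    numerator   = -0.6974 - (-0.295593)(0.3524) - (0.237769)(-0.3878) = -0.50102616
    denominator = 1 - (-0.295593)(-0.3878) - (0.237769)(0.3524) = 0.80157918
  phi_33 = -0.50102616 / 0.80157918 = -0.625.
Therefore phi_{33} = -0.6250.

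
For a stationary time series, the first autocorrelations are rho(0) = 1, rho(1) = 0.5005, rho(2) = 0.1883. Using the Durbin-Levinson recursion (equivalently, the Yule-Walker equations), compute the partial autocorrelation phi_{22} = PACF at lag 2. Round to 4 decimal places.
\phi_{22} = -0.0830

The PACF at lag k is phi_{kk}, the last component of the solution
to the Yule-Walker system G_k phi = r_k where
  (G_k)_{ij} = rho(|i - j|), (r_k)_i = rho(i), i,j = 1..k.
Equivalently, Durbin-Levinson gives phi_{kk} iteratively:
  phi_{11} = rho(1)
  phi_{kk} = [rho(k) - sum_{j=1..k-1} phi_{k-1,j} rho(k-j)]
            / [1 - sum_{j=1..k-1} phi_{k-1,j} rho(j)],
  phi_{k,j} = phi_{k-1,j} - phi_{kk} phi_{k-1,k-j},  j = 1..k-1.
Step k = 1:
  phi_11 = rho(1) = 0.5005.
Step k = 2:
  phi_22 = [rho(2) - phi_11 rho(1)] / [1 - phi_11 rho(1)] = [0.1883 - (0.5005)(0.5005)] / [1 - (0.5005)(0.5005)]
         = -0.06220025 / 0.74949975 = -0.083.
Therefore phi_{22} = -0.0830.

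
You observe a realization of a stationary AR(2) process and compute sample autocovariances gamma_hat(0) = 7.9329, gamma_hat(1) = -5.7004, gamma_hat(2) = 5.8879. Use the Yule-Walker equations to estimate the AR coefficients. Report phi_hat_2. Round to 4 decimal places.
\hat\phi_{2} = 0.4670

The Yule-Walker equations for an AR(p) process read, in matrix form,
  Gamma_p phi = r_p,   with   (Gamma_p)_{ij} = gamma(|i - j|),
                       (r_p)_i = gamma(i),   i,j = 1..p.
Substitute the sample gammas (Toeplitz matrix and right-hand side of size 2):
  Gamma_p = [[7.9329, -5.7004], [-5.7004, 7.9329]]
  r_p     = [-5.7004, 5.8879]
Written out:
  7.9329 phi_1 - 5.7004 phi_2 = -5.7004
  -5.7004 phi_1 + 7.9329 phi_2 = 5.8879
Solve by Cramer's rule:
  det = gamma(0)^2 - gamma(1)^2 = (7.9329)^2 - (-5.7004)^2 = 62.93090241 - 32.49456016 = 30.43634225
  phi_hat_1 = [gamma(1) gamma(0) - gamma(1) gamma(2)] / det = [(-5.7004)(7.9329) - (-5.7004)(5.8879)] / 30.43634225 = -11.657318 / 30.43634225 = -0.383
  phi_hat_2 = [gamma(0) gamma(2) - gamma(1)^2] / det = [(7.9329)(5.8879) - (-5.7004)^2] / 30.43634225 = 14.21356175 / 30.43634225 = 0.467
So phi_hat = [-0.3830, 0.4670].
Therefore phi_hat_2 = 0.4670.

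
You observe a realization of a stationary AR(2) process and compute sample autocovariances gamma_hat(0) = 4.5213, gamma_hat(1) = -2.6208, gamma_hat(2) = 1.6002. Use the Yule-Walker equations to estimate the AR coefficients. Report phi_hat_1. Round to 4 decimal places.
\hat\phi_{1} = -0.5640

The Yule-Walker equations for an AR(p) process read, in matrix form,
  Gamma_p phi = r_p,   with   (Gamma_p)_{ij} = gamma(|i - j|),
                       (r_p)_i = gamma(i),   i,j = 1..p.
Substitute the sample gammas (Toeplitz matrix and right-hand side of size 2):
  Gamma_p = [[4.5213, -2.6208], [-2.6208, 4.5213]]
  r_p     = [-2.6208, 1.6002]
Written out:
  4.5213 phi_1 - 2.6208 phi_2 = -2.6208
  -2.6208 phi_1 + 4.5213 phi_2 = 1.6002
Solve by Cramer's rule:
  det = gamma(0)^2 - gamma(1)^2 = (4.5213)^2 - (-2.6208)^2 = 20.44215369 - 6.86859264 = 13.57356105
  phi_hat_1 = [gamma(1) gamma(0) - gamma(1) gamma(2)] / det = [(-2.6208)(4.5213) - (-2.6208)(1.6002)] / 13.57356105 = -7.65561888 / 13.57356105 = -0.564
  phi_hat_2 = [gamma(0) gamma(2) - gamma(1)^2] / det = [(4.5213)(1.6002) - (-2.6208)^2] / 13.57356105 = 0.36639162 / 13.57356105 = 0.027
So phi_hat = [-0.5640, 0.0270].
Therefore phi_hat_1 = -0.5640.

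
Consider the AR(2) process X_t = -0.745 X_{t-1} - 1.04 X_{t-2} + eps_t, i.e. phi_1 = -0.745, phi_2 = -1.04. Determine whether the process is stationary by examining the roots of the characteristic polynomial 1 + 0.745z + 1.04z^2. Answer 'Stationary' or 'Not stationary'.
\text{Not stationary}

The AR(p) characteristic polynomial is P(z) = 1 + 0.745z + 1.04z^2.
Stationarity requires all roots to lie outside the unit circle, i.e. |z| > 1 for every root.
Set 1 + (0.745) z + (1.04) z^2 = 0, i.e. a z^2 + b z + c = 0 with a = 1.04, b = 0.745, c = 1.
Discriminant D = b^2 - 4ac = (0.745)^2 - 4*(1.04)*1 = 0.555025 - (4.16) = -3.604975.
D < 0, so the roots are the complex-conjugate pair z = (-b +/- i sqrt(-D)) / (2a) = -0.3582 +/- 0.9128i.
For a conjugate pair |z|^2 = z * conj(z) = (product of roots) = c/a = 1/(1.04) = 0.961538, so |z| = sqrt(0.961538) = 0.9806 for both roots.
Moduli of all roots: 0.9806, 0.9806.
All moduli strictly greater than 1? No.
Verdict: Not stationary.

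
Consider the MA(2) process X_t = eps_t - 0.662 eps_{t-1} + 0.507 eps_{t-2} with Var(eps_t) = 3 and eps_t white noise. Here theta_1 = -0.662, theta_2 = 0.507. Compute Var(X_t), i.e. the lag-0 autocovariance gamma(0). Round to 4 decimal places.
\gamma(0) = 5.0859

For an MA(q) process X_t = eps_t + sum_i theta_i eps_{t-i} with
Var(eps_t) = sigma^2, the variance is
  gamma(0) = sigma^2 * (1 + sum_i theta_i^2).
  sum_i theta_i^2 = (-0.662)^2 + (0.507)^2 = 0.438244 + 0.257049 = 0.695293.
  gamma(0) = 3 * (1 + 0.695293) = 3 * 1.695293 = 5.085879, which rounds to 5.0859.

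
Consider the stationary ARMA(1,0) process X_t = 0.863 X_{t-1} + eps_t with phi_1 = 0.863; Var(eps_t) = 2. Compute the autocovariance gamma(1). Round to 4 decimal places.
\gamma(1) = 6.7625

Multiply the model equation by X_{t-k} and take expectations. With theta_0 = psi_0 = 1 and psi_j the MA(infinity) weights, this gives
  gamma(k) - sum_i phi_i gamma(k-i) = c_k,
  c_k = sigma^2 * sum_{j=k..q} theta_j psi_{j-k}   (c_k = 0 for k > q),
using gamma(-m) = gamma(m).
Pure AR (q = 0): c_0 = sigma^2 = 2, c_k = 0 for k >= 1.
Equations for k = 0 and k = 1 (AR order 1):
  gamma(0) = phi_1 gamma(1) + c_0
  gamma(1) = phi_1 gamma(0) + c_1
Substituting the second into the first: gamma(0) (1 - phi_1^2) = c_0 + phi_1 c_1, so
  gamma(0) = c_0 / (1 - phi_1^2) = 2 / (1 - (0.863)^2) = 2 / 0.255231 = 7.836039.
  gamma(1) = phi_1 gamma(0) = (0.863)(7.836039) = 6.762501.
Therefore gamma(1) = 6.7625 (to 4 decimal places).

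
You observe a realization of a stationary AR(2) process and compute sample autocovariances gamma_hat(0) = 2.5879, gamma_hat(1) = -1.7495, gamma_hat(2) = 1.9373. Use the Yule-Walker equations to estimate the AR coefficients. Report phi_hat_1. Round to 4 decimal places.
\hat\phi_{1} = -0.3130

The Yule-Walker equations for an AR(p) process read, in matrix form,
  Gamma_p phi = r_p,   with   (Gamma_p)_{ij} = gamma(|i - j|),
                       (r_p)_i = gamma(i),   i,j = 1..p.
Substitute the sample gammas (Toeplitz matrix and right-hand side of size 2):
  Gamma_p = [[2.5879, -1.7495], [-1.7495, 2.5879]]
  r_p     = [-1.7495, 1.9373]
Written out:
  2.5879 phi_1 - 1.7495 phi_2 = -1.7495
  -1.7495 phi_1 + 2.5879 phi_2 = 1.9373
Solve by Cramer's rule:
  det = gamma(0)^2 - gamma(1)^2 = (2.5879)^2 - (-1.7495)^2 = 6.69722641 - 3.06075025 = 3.63647616
  phi_hat_1 = [gamma(1) gamma(0) - gamma(1) gamma(2)] / det = [(-1.7495)(2.5879) - (-1.7495)(1.9373)] / 3.63647616 = -1.1382247 / 3.63647616 = -0.313
  phi_hat_2 = [gamma(0) gamma(2) - gamma(1)^2] / det = [(2.5879)(1.9373) - (-1.7495)^2] / 3.63647616 = 1.95278842 / 3.63647616 = 0.537
So phi_hat = [-0.3130, 0.5370].
Therefore phi_hat_1 = -0.3130.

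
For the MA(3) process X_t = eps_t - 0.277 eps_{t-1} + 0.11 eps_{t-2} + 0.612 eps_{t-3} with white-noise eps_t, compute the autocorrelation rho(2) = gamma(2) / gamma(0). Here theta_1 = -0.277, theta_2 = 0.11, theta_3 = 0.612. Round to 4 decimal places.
\rho(2) = -0.0407

For an MA(q) process with theta_0 = 1, the autocovariance is
  gamma(k) = sigma^2 * sum_{i=0..q-k} theta_i * theta_{i+k},
and rho(k) = gamma(k) / gamma(0). Sigma^2 cancels.
  numerator   = (1)*(0.11) + (-0.277)*(0.612) = -0.059524.
  denominator = (1)^2 + (-0.277)^2 + (0.11)^2 + (0.612)^2 = 1.463373.
  rho(2) = -0.059524 / 1.463373 = -0.0407.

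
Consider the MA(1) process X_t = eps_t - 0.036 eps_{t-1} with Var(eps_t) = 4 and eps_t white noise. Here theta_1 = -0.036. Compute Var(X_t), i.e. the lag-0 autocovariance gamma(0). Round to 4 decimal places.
\gamma(0) = 4.0052

For an MA(q) process X_t = eps_t + sum_i theta_i eps_{t-i} with
Var(eps_t) = sigma^2, the variance is
  gamma(0) = sigma^2 * (1 + sum_i theta_i^2).
  sum_i theta_i^2 = (-0.036)^2 = 0.001296.
  gamma(0) = 4 * (1 + 0.001296) = 4 * 1.001296 = 4.005184, which rounds to 4.0052.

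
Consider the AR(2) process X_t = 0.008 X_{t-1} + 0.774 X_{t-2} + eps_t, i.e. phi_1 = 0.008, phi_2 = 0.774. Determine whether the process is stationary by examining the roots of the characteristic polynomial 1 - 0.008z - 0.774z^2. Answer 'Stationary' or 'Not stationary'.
\text{Stationary}

The AR(p) characteristic polynomial is P(z) = 1 - 0.008z - 0.774z^2.
Stationarity requires all roots to lie outside the unit circle, i.e. |z| > 1 for every root.
Set 1 + (-0.008) z + (-0.774) z^2 = 0, i.e. a z^2 + b z + c = 0 with a = -0.774, b = -0.008, c = 1.
Discriminant D = b^2 - 4ac = (-0.008)^2 - 4*(-0.774)*1 = 0.000064 - (-3.096) = 3.096064.
D >= 0, so the roots are real: z = (-b +/- sqrt(D)) / (2a) = (0.008 +/- 1.759564) / (-1.548).
  z_1 = (0.008 + 1.759564) / (-1.548) = -1.1418,   |z_1| = 1.1418.
  z_2 = (0.008 - 1.759564) / (-1.548) = 1.1315,   |z_2| = 1.1315.
Moduli of all roots: 1.1418, 1.1315.
All moduli strictly greater than 1? Yes.
Verdict: Stationary.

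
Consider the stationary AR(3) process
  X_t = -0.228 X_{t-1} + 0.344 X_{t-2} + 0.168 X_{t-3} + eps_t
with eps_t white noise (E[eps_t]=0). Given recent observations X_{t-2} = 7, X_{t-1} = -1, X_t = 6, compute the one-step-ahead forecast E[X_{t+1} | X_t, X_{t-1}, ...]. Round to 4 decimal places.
E[X_{t+1} \mid \mathcal F_t] = -0.5360

For an AR(p) model X_t = c + sum_i phi_i X_{t-i} + eps_t, the
one-step-ahead conditional mean is
  E[X_{t+1} | X_t, ...] = c + sum_i phi_i X_{t+1-i}.
Substitute known values:
  E[X_{t+1} | ...] = (-0.228) * (6) + (0.344) * (-1) + (0.168) * (7)
                   = -0.5360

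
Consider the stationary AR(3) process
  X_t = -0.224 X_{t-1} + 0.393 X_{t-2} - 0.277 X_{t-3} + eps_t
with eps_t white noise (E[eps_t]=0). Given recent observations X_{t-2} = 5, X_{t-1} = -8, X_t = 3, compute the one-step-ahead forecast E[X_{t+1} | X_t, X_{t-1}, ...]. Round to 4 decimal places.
E[X_{t+1} \mid \mathcal F_t] = -5.2010

For an AR(p) model X_t = c + sum_i phi_i X_{t-i} + eps_t, the
one-step-ahead conditional mean is
  E[X_{t+1} | X_t, ...] = c + sum_i phi_i X_{t+1-i}.
Substitute known values:
  E[X_{t+1} | ...] = (-0.224) * (3) + (0.393) * (-8) + (-0.277) * (5)
                   = -5.2010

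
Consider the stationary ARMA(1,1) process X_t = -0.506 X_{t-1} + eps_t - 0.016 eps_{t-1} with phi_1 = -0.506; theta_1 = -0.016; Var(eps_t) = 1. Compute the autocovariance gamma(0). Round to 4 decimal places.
\gamma(0) = 1.3663

Multiply the model equation by X_{t-k} and take expectations. With theta_0 = psi_0 = 1 and psi_j the MA(infinity) weights, this gives
  gamma(k) - sum_i phi_i gamma(k-i) = c_k,
  c_k = sigma^2 * sum_{j=k..q} theta_j psi_{j-k}   (c_k = 0 for k > q),
using gamma(-m) = gamma(m).
psi-weights needed (psi_j = theta_j + sum_i phi_i psi_{j-i}):
  psi_1 = theta_1 + phi_1 = -0.016 + (-0.506) = -0.522
Right-hand sides:
  c_0 = sigma^2 (1 + theta_1 psi_1) = 1 * (1 + (-0.016)(-0.522)) = 1 * 1.008352 = 1.008352
  c_1 = sigma^2 theta_1 = 1 * (-0.016) = -0.016
  c_2 = 0
Equations for k = 0 and k = 1 (AR order 1):
  gamma(0) = phi_1 gamma(1) + c_0
  gamma(1) = phi_1 gamma(0) + c_1
Substituting the second into the first: gamma(0) (1 - phi_1^2) = c_0 + phi_1 c_1, so
  gamma(0) = (c_0 + phi_1 c_1) / (1 - phi_1^2) = (1.008352 + (-0.506)(-0.016)) / (1 - (-0.506)^2) = 1.016448 / 0.743964 = 1.36626.
Therefore gamma(0) = 1.3663 (to 4 decimal places).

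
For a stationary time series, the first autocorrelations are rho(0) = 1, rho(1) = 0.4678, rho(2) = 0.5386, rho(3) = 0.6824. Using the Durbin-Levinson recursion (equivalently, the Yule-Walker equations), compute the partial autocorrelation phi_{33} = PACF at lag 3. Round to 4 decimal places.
\phi_{33} = 0.5261

The PACF at lag k is phi_{kk}, the last component of the solution
to the Yule-Walker system G_k phi = r_k where
  (G_k)_{ij} = rho(|i - j|), (r_k)_i = rho(i), i,j = 1..k.
Equivalently, Durbin-Levinson gives phi_{kk} iteratively:
  phi_{11} = rho(1)
  phi_{kk} = [rho(k) - sum_{j=1..k-1} phi_{k-1,j} rho(k-j)]
            / [1 - sum_{j=1..k-1} phi_{k-1,j} rho(j)],
  phi_{k,j} = phi_{k-1,j} - phi_{kk} phi_{k-1,k-j},  j = 1..k-1.
Step k = 1:
  phi_11 = rho(1) = 0.4678.
Step k = 2:
  phi_22 = [rho(2) - phi_11 rho(1)] / [1 - phi_11 rho(1)] = [0.5386 - (0.4678)(0.4678)] / [1 - (0.4678)(0.4678)]
         = 0.31976316 / 0.78116316 = 0.409342.
  Update: phi_21 = phi_11 - phi_22 phi_11 = 0.4678 - (0.409342)(0.4678) = 0.27631.
Step k = 3:
  phi_33 = [rho(3) - phi_21 rho(2) - phi_22 rho(1)] / [1 - phi_21 rho(1) - phi_22 rho(2)]
    numerator   = 0.6824 - (0.27631)(0.5386) - (0.409342)(0.4678) = 0.34208927
    denominator = 1 - (0.27631)(0.4678) - (0.409342)(0.5386) = 0.65027056
  phi_33 = 0.34208927 / 0.65027056 = 0.5261.
Therefore phi_{33} = 0.5261.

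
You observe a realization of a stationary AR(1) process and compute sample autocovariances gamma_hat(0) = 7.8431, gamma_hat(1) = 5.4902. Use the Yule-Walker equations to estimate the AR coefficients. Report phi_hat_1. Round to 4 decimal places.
\hat\phi_{1} = 0.7000

The Yule-Walker equations for an AR(p) process read, in matrix form,
  Gamma_p phi = r_p,   with   (Gamma_p)_{ij} = gamma(|i - j|),
                       (r_p)_i = gamma(i),   i,j = 1..p.
Substitute the sample gammas (Toeplitz matrix and right-hand side of size 1):
  Gamma_p = [[7.8431]]
  r_p     = [5.4902]
With p = 1 this is the single equation gamma(0) phi_1 = gamma(1):
  phi_hat_1 = gamma(1) / gamma(0) = 5.4902 / 7.8431 = 0.7000.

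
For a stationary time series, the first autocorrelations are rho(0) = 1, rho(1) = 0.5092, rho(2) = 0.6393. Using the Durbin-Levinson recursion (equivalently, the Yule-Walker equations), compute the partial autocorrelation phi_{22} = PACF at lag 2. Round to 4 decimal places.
\phi_{22} = 0.5130

The PACF at lag k is phi_{kk}, the last component of the solution
to the Yule-Walker system G_k phi = r_k where
  (G_k)_{ij} = rho(|i - j|), (r_k)_i = rho(i), i,j = 1..k.
Equivalently, Durbin-Levinson gives phi_{kk} iteratively:
  phi_{11} = rho(1)
  phi_{kk} = [rho(k) - sum_{j=1..k-1} phi_{k-1,j} rho(k-j)]
            / [1 - sum_{j=1..k-1} phi_{k-1,j} rho(j)],
  phi_{k,j} = phi_{k-1,j} - phi_{kk} phi_{k-1,k-j},  j = 1..k-1.
Step k = 1:
  phi_11 = rho(1) = 0.5092.
Step k = 2:
  phi_22 = [rho(2) - phi_11 rho(1)] / [1 - phi_11 rho(1)] = [0.6393 - (0.5092)(0.5092)] / [1 - (0.5092)(0.5092)]
         = 0.38001536 / 0.74071536 = 0.513.
Therefore phi_{22} = 0.5130.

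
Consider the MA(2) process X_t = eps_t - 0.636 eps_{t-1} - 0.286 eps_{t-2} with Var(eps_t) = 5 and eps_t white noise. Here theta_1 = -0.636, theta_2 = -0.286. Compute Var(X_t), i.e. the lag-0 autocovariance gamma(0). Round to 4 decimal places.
\gamma(0) = 7.4315

For an MA(q) process X_t = eps_t + sum_i theta_i eps_{t-i} with
Var(eps_t) = sigma^2, the variance is
  gamma(0) = sigma^2 * (1 + sum_i theta_i^2).
  sum_i theta_i^2 = (-0.636)^2 + (-0.286)^2 = 0.404496 + 0.081796 = 0.486292.
  gamma(0) = 5 * (1 + 0.486292) = 5 * 1.486292 = 7.43146, which rounds to 7.4315.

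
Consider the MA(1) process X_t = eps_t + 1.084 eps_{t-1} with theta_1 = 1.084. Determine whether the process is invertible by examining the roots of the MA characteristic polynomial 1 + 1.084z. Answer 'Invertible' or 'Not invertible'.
\text{Not invertible}

The MA(q) characteristic polynomial is P(z) = 1 + 1.084z.
Invertibility requires all roots to lie outside the unit circle, i.e. |z| > 1 for every root.
This is linear in z: 1 + (1.084) z = 0  =>  z = -1/(1.084) = -0.922509,  |z| = 0.922509.
Moduli of all roots: 0.9225.
All moduli strictly greater than 1? No.
Verdict: Not invertible.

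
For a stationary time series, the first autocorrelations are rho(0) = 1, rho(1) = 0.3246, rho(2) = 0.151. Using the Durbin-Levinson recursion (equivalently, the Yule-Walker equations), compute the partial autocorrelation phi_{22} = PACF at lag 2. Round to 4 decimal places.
\phi_{22} = 0.0510

The PACF at lag k is phi_{kk}, the last component of the solution
to the Yule-Walker system G_k phi = r_k where
  (G_k)_{ij} = rho(|i - j|), (r_k)_i = rho(i), i,j = 1..k.
Equivalently, Durbin-Levinson gives phi_{kk} iteratively:
  phi_{11} = rho(1)
  phi_{kk} = [rho(k) - sum_{j=1..k-1} phi_{k-1,j} rho(k-j)]
            / [1 - sum_{j=1..k-1} phi_{k-1,j} rho(j)],
  phi_{k,j} = phi_{k-1,j} - phi_{kk} phi_{k-1,k-j},  j = 1..k-1.
Step k = 1:
  phi_11 = rho(1) = 0.3246.
Step k = 2:
  phi_22 = [rho(2) - phi_11 rho(1)] / [1 - phi_11 rho(1)] = [0.151 - (0.3246)(0.3246)] / [1 - (0.3246)(0.3246)]
         = 0.04563484 / 0.89463484 = 0.051.
Therefore phi_{22} = 0.0510.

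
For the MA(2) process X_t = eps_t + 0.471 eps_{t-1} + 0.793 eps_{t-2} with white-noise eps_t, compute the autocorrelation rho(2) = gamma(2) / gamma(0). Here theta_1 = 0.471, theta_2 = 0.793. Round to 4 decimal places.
\rho(2) = 0.4285

For an MA(q) process with theta_0 = 1, the autocovariance is
  gamma(k) = sigma^2 * sum_{i=0..q-k} theta_i * theta_{i+k},
and rho(k) = gamma(k) / gamma(0). Sigma^2 cancels.
  numerator   = (1)*(0.793) = 0.793.
  denominator = (1)^2 + (0.471)^2 + (0.793)^2 = 1.85069.
  rho(2) = 0.793 / 1.85069 = 0.4285.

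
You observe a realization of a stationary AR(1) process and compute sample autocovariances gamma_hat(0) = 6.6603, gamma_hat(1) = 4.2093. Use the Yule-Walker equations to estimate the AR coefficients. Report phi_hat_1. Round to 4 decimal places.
\hat\phi_{1} = 0.6320

The Yule-Walker equations for an AR(p) process read, in matrix form,
  Gamma_p phi = r_p,   with   (Gamma_p)_{ij} = gamma(|i - j|),
                       (r_p)_i = gamma(i),   i,j = 1..p.
Substitute the sample gammas (Toeplitz matrix and right-hand side of size 1):
  Gamma_p = [[6.6603]]
  r_p     = [4.2093]
With p = 1 this is the single equation gamma(0) phi_1 = gamma(1):
  phi_hat_1 = gamma(1) / gamma(0) = 4.2093 / 6.6603 = 0.6320.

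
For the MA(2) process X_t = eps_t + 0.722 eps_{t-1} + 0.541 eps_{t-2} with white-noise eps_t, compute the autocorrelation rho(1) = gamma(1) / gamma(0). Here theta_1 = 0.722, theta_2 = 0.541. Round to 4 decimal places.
\rho(1) = 0.6134

For an MA(q) process with theta_0 = 1, the autocovariance is
  gamma(k) = sigma^2 * sum_{i=0..q-k} theta_i * theta_{i+k},
and rho(k) = gamma(k) / gamma(0). Sigma^2 cancels.
  numerator   = (1)*(0.722) + (0.722)*(0.541) = 1.112602.
  denominator = (1)^2 + (0.722)^2 + (0.541)^2 = 1.813965.
  rho(1) = 1.112602 / 1.813965 = 0.6134.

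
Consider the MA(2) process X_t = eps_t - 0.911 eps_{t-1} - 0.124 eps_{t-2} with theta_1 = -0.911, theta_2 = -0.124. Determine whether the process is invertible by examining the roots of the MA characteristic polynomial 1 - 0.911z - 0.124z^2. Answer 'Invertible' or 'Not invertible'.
\text{Not invertible}

The MA(q) characteristic polynomial is P(z) = 1 - 0.911z - 0.124z^2.
Invertibility requires all roots to lie outside the unit circle, i.e. |z| > 1 for every root.
Set 1 + (-0.911) z + (-0.124) z^2 = 0, i.e. a z^2 + b z + c = 0 with a = -0.124, b = -0.911, c = 1.
Discriminant D = b^2 - 4ac = (-0.911)^2 - 4*(-0.124)*1 = 0.829921 - (-0.496) = 1.325921.
D >= 0, so the roots are real: z = (-b +/- sqrt(D)) / (2a) = (0.911 +/- 1.151486) / (-0.248).
  z_1 = (0.911 + 1.151486) / (-0.248) = -8.3165,   |z_1| = 8.3165.
  z_2 = (0.911 - 1.151486) / (-0.248) = 0.9697,   |z_2| = 0.9697.
Moduli of all roots: 8.3165, 0.9697.
All moduli strictly greater than 1? No.
Verdict: Not invertible.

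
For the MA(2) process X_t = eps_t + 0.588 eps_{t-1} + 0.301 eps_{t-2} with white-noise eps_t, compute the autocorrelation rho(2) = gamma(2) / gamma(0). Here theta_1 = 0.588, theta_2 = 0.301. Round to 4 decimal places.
\rho(2) = 0.2096

For an MA(q) process with theta_0 = 1, the autocovariance is
  gamma(k) = sigma^2 * sum_{i=0..q-k} theta_i * theta_{i+k},
and rho(k) = gamma(k) / gamma(0). Sigma^2 cancels.
  numerator   = (1)*(0.301) = 0.301.
  denominator = (1)^2 + (0.588)^2 + (0.301)^2 = 1.436345.
  rho(2) = 0.301 / 1.436345 = 0.2096.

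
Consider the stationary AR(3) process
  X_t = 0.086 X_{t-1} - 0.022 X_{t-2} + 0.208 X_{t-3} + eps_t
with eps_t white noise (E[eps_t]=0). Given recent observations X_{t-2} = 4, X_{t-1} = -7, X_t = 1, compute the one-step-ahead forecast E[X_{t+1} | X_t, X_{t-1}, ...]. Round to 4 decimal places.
E[X_{t+1} \mid \mathcal F_t] = 1.0720

For an AR(p) model X_t = c + sum_i phi_i X_{t-i} + eps_t, the
one-step-ahead conditional mean is
  E[X_{t+1} | X_t, ...] = c + sum_i phi_i X_{t+1-i}.
Substitute known values:
  E[X_{t+1} | ...] = (0.086) * (1) + (-0.022) * (-7) + (0.208) * (4)
                   = 1.0720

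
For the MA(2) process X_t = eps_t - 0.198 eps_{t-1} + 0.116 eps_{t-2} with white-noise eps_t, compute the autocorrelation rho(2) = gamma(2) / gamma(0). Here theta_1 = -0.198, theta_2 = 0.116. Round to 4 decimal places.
\rho(2) = 0.1102

For an MA(q) process with theta_0 = 1, the autocovariance is
  gamma(k) = sigma^2 * sum_{i=0..q-k} theta_i * theta_{i+k},
and rho(k) = gamma(k) / gamma(0). Sigma^2 cancels.
  numerator   = (1)*(0.116) = 0.116.
  denominator = (1)^2 + (-0.198)^2 + (0.116)^2 = 1.05266.
  rho(2) = 0.116 / 1.05266 = 0.1102.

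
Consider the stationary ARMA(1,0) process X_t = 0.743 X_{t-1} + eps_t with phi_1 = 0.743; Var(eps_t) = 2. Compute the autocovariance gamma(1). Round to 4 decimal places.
\gamma(1) = 3.3173

Multiply the model equation by X_{t-k} and take expectations. With theta_0 = psi_0 = 1 and psi_j the MA(infinity) weights, this gives
  gamma(k) - sum_i phi_i gamma(k-i) = c_k,
  c_k = sigma^2 * sum_{j=k..q} theta_j psi_{j-k}   (c_k = 0 for k > q),
using gamma(-m) = gamma(m).
Pure AR (q = 0): c_0 = sigma^2 = 2, c_k = 0 for k >= 1.
Equations for k = 0 and k = 1 (AR order 1):
  gamma(0) = phi_1 gamma(1) + c_0
  gamma(1) = phi_1 gamma(0) + c_1
Substituting the second into the first: gamma(0) (1 - phi_1^2) = c_0 + phi_1 c_1, so
  gamma(0) = c_0 / (1 - phi_1^2) = 2 / (1 - (0.743)^2) = 2 / 0.447951 = 4.464774.
  gamma(1) = phi_1 gamma(0) = (0.743)(4.464774) = 3.317327.
Therefore gamma(1) = 3.3173 (to 4 decimal places).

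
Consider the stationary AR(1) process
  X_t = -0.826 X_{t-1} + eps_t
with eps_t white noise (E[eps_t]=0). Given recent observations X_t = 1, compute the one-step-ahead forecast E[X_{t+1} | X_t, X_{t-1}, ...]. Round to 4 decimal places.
E[X_{t+1} \mid \mathcal F_t] = -0.8260

For an AR(p) model X_t = c + sum_i phi_i X_{t-i} + eps_t, the
one-step-ahead conditional mean is
  E[X_{t+1} | X_t, ...] = c + sum_i phi_i X_{t+1-i}.
Substitute known values:
  E[X_{t+1} | ...] = (-0.826) * (1)
                   = -0.8260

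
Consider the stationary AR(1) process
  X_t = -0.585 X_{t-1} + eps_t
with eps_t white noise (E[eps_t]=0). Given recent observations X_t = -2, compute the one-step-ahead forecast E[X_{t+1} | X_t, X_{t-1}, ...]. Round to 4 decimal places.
E[X_{t+1} \mid \mathcal F_t] = 1.1700

For an AR(p) model X_t = c + sum_i phi_i X_{t-i} + eps_t, the
one-step-ahead conditional mean is
  E[X_{t+1} | X_t, ...] = c + sum_i phi_i X_{t+1-i}.
Substitute known values:
  E[X_{t+1} | ...] = (-0.585) * (-2)
                   = 1.1700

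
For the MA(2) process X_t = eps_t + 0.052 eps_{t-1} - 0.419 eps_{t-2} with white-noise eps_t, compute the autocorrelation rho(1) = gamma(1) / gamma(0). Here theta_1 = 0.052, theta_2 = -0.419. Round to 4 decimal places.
\rho(1) = 0.0256

For an MA(q) process with theta_0 = 1, the autocovariance is
  gamma(k) = sigma^2 * sum_{i=0..q-k} theta_i * theta_{i+k},
and rho(k) = gamma(k) / gamma(0). Sigma^2 cancels.
  numerator   = (1)*(0.052) + (0.052)*(-0.419) = 0.030212.
  denominator = (1)^2 + (0.052)^2 + (-0.419)^2 = 1.178265.
  rho(1) = 0.030212 / 1.178265 = 0.0256.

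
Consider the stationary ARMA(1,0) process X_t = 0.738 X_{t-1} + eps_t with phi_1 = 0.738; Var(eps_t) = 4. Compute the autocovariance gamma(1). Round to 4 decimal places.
\gamma(1) = 6.4828

Multiply the model equation by X_{t-k} and take expectations. With theta_0 = psi_0 = 1 and psi_j the MA(infinity) weights, this gives
  gamma(k) - sum_i phi_i gamma(k-i) = c_k,
  c_k = sigma^2 * sum_{j=k..q} theta_j psi_{j-k}   (c_k = 0 for k > q),
using gamma(-m) = gamma(m).
Pure AR (q = 0): c_0 = sigma^2 = 4, c_k = 0 for k >= 1.
Equations for k = 0 and k = 1 (AR order 1):
  gamma(0) = phi_1 gamma(1) + c_0
  gamma(1) = phi_1 gamma(0) + c_1
Substituting the second into the first: gamma(0) (1 - phi_1^2) = c_0 + phi_1 c_1, so
  gamma(0) = c_0 / (1 - phi_1^2) = 4 / (1 - (0.738)^2) = 4 / 0.455356 = 8.784336.
  gamma(1) = phi_1 gamma(0) = (0.738)(8.784336) = 6.48284.
Therefore gamma(1) = 6.4828 (to 4 decimal places).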